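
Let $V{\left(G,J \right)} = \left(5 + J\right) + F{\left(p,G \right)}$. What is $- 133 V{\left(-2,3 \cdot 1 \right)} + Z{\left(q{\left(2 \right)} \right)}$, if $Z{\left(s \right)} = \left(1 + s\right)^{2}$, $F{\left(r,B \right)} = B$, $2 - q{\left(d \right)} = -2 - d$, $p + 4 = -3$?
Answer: $-749$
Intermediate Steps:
$p = -7$ ($p = -4 - 3 = -7$)
$q{\left(d \right)} = 4 + d$ ($q{\left(d \right)} = 2 - \left(-2 - d\right) = 2 + \left(2 + d\right) = 4 + d$)
$V{\left(G,J \right)} = 5 + G + J$ ($V{\left(G,J \right)} = \left(5 + J\right) + G = 5 + G + J$)
$- 133 V{\left(-2,3 \cdot 1 \right)} + Z{\left(q{\left(2 \right)} \right)} = - 133 \left(5 - 2 + 3 \cdot 1\right) + \left(1 + \left(4 + 2\right)\right)^{2} = - 133 \left(5 - 2 + 3\right) + \left(1 + 6\right)^{2} = \left(-133\right) 6 + 7^{2} = -798 + 49 = -749$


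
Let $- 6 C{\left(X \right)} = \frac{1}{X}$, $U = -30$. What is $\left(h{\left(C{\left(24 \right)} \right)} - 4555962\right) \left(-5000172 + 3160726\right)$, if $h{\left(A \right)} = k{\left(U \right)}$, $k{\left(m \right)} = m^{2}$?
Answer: $8378790575652$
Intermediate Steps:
$C{\left(X \right)} = - \frac{1}{6 X}$
$h{\left(A \right)} = 900$ ($h{\left(A \right)} = \left(-30\right)^{2} = 900$)
$\left(h{\left(C{\left(24 \right)} \right)} - 4555962\right) \left(-5000172 + 3160726\right) = \left(900 - 4555962\right) \left(-5000172 + 3160726\right) = \left(-4555062\right) \left(-1839446\right) = 8378790575652$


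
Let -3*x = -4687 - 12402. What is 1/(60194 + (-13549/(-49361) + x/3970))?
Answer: 587889510/35388426063659 ≈ 1.6612e-5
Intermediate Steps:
x = 17089/3 (x = -(-4687 - 12402)/3 = -⅓*(-17089) = 17089/3 ≈ 5696.3)
1/(60194 + (-13549/(-49361) + x/3970)) = 1/(60194 + (-13549/(-49361) + (17089/3)/3970)) = 1/(60194 + (-13549*(-1/49361) + (17089/3)*(1/3970))) = 1/(60194 + (13549/49361 + 17089/11910)) = 1/(60194 + 1004898719/587889510) = 1/(35388426063659/587889510) = 587889510/35388426063659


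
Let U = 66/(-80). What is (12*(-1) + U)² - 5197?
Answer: -8052031/1600 ≈ -5032.5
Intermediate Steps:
U = -33/40 (U = 66*(-1/80) = -33/40 ≈ -0.82500)
(12*(-1) + U)² - 5197 = (12*(-1) - 33/40)² - 5197 = (-12 - 33/40)² - 5197 = (-513/40)² - 5197 = 263169/1600 - 5197 = -8052031/1600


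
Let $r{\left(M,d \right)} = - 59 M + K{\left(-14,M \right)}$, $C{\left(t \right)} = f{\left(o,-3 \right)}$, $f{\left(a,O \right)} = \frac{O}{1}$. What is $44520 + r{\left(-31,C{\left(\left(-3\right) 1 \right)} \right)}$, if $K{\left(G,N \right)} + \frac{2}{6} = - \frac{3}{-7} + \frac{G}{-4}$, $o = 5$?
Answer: $\frac{1946809}{42} \approx 46353.0$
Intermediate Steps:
$f{\left(a,O \right)} = O$ ($f{\left(a,O \right)} = O 1 = O$)
$K{\left(G,N \right)} = \frac{2}{21} - \frac{G}{4}$ ($K{\left(G,N \right)} = - \frac{1}{3} + \left(- \frac{3}{-7} + \frac{G}{-4}\right) = - \frac{1}{3} + \left(\left(-3\right) \left(- \frac{1}{7}\right) + G \left(- \frac{1}{4}\right)\right) = - \frac{1}{3} - \left(- \frac{3}{7} + \frac{G}{4}\right) = \frac{2}{21} - \frac{G}{4}$)
$C{\left(t \right)} = -3$
$r{\left(M,d \right)} = \frac{151}{42} - 59 M$ ($r{\left(M,d \right)} = - 59 M + \left(\frac{2}{21} - - \frac{7}{2}\right) = - 59 M + \left(\frac{2}{21} + \frac{7}{2}\right) = - 59 M + \frac{151}{42} = \frac{151}{42} - 59 M$)
$44520 + r{\left(-31,C{\left(\left(-3\right) 1 \right)} \right)} = 44520 + \left(\frac{151}{42} - -1829\right) = 44520 + \left(\frac{151}{42} + 1829\right) = 44520 + \frac{76969}{42} = \frac{1946809}{42}$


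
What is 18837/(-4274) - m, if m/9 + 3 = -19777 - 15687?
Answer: 1364254785/4274 ≈ 3.1920e+5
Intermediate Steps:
m = -319203 (m = -27 + 9*(-19777 - 15687) = -27 + 9*(-35464) = -27 - 319176 = -319203)
18837/(-4274) - m = 18837/(-4274) - 1*(-319203) = 18837*(-1/4274) + 319203 = -18837/4274 + 319203 = 1364254785/4274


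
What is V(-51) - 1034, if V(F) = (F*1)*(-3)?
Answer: -881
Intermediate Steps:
V(F) = -3*F (V(F) = F*(-3) = -3*F)
V(-51) - 1034 = -3*(-51) - 1034 = 153 - 1034 = -881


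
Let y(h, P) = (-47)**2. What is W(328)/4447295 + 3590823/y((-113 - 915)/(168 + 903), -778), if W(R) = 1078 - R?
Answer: 3193890166107/1964814931 ≈ 1625.5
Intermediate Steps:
y(h, P) = 2209
W(328)/4447295 + 3590823/y((-113 - 915)/(168 + 903), -778) = (1078 - 1*328)/4447295 + 3590823/2209 = (1078 - 328)*(1/4447295) + 3590823*(1/2209) = 750*(1/4447295) + 3590823/2209 = 150/889459 + 3590823/2209 = 3193890166107/1964814931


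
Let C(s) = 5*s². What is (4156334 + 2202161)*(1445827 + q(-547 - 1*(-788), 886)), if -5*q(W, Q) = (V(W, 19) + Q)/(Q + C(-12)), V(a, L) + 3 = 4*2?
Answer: 1342219324545671/146 ≈ 9.1933e+12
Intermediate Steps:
V(a, L) = 5 (V(a, L) = -3 + 4*2 = -3 + 8 = 5)
q(W, Q) = -(5 + Q)/(5*(720 + Q)) (q(W, Q) = -(5 + Q)/(5*(Q + 5*(-12)²)) = -(5 + Q)/(5*(Q + 5*144)) = -(5 + Q)/(5*(Q + 720)) = -(5 + Q)/(5*(720 + Q)))
(4156334 + 2202161)*(1445827 + q(-547 - 1*(-788), 886)) = (4156334 + 2202161)*(1445827 + (-5 - 1*886)/(5*(720 + 886))) = 6358495*(1445827 + (⅕)*(-5 - 886)/1606) = 6358495*(1445827 + (⅕)*(1/1606)*(-891)) = 6358495*(1445827 - 81/730) = 6358495*(1055453629/730) = 1342219324545671/146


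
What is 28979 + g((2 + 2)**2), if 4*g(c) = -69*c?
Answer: 28703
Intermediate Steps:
g(c) = -69*c/4 (g(c) = (-69*c)/4 = -69*c/4)
28979 + g((2 + 2)**2) = 28979 - 69*(2 + 2)**2/4 = 28979 - 69/4*4**2 = 28979 - 69/4*16 = 28979 - 276 = 28703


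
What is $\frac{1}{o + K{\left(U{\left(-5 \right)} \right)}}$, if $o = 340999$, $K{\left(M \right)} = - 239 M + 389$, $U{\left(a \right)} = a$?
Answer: $\frac{1}{342583} \approx 2.919 \cdot 10^{-6}$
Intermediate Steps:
$K{\left(M \right)} = 389 - 239 M$
$\frac{1}{o + K{\left(U{\left(-5 \right)} \right)}} = \frac{1}{340999 + \left(389 - -1195\right)} = \frac{1}{340999 + \left(389 + 1195\right)} = \frac{1}{340999 + 1584} = \frac{1}{342583}$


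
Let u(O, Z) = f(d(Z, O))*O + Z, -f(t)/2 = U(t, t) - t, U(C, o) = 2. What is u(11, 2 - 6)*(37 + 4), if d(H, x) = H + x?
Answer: 4346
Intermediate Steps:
f(t) = -4 + 2*t (f(t) = -2*(2 - t) = -4 + 2*t)
u(O, Z) = Z + O*(-4 + 2*O + 2*Z) (u(O, Z) = (-4 + 2*(Z + O))*O + Z = (-4 + 2*(O + Z))*O + Z = (-4 + (2*O + 2*Z))*O + Z = (-4 + 2*O + 2*Z)*O + Z = O*(-4 + 2*O + 2*Z) + Z = Z + O*(-4 + 2*O + 2*Z))
u(11, 2 - 6)*(37 + 4) = ((2 - 6) + 2*11*(-2 + 11 + (2 - 6)))*(37 + 4) = (-4 + 2*11*(-2 + 11 - 4))*41 = (-4 + 2*11*5)*41 = (-4 + 110)*41 = 106*41 = 4346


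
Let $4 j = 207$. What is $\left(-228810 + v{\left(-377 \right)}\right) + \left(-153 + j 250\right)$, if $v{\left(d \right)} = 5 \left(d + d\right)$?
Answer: $- \frac{439591}{2} \approx -2.198 \cdot 10^{5}$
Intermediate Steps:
$j = \frac{207}{4}$ ($j = \frac{1}{4} \cdot 207 = \frac{207}{4} \approx 51.75$)
$v{\left(d \right)} = 10 d$ ($v{\left(d \right)} = 5 \cdot 2 d = 10 d$)
$\left(-228810 + v{\left(-377 \right)}\right) + \left(-153 + j 250\right) = \left(-228810 + 10 \left(-377\right)\right) + \left(-153 + \frac{207}{4} \cdot 250\right) = \left(-228810 - 3770\right) + \left(-153 + \frac{25875}{2}\right) = -232580 + \frac{25569}{2} = - \frac{439591}{2}$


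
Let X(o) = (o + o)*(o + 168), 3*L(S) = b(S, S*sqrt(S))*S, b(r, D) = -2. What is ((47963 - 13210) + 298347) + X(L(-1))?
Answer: 2999924/9 ≈ 3.3333e+5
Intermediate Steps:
L(S) = -2*S/3 (L(S) = (-2*S)/3 = -2*S/3)
X(o) = 2*o*(168 + o) (X(o) = (2*o)*(168 + o) = 2*o*(168 + o))
((47963 - 13210) + 298347) + X(L(-1)) = ((47963 - 13210) + 298347) + 2*(-2/3*(-1))*(168 - 2/3*(-1)) = (34753 + 298347) + 2*(2/3)*(168 + 2/3) = 333100 + 2*(2/3)*(506/3) = 333100 + 2024/9 = 2999924/9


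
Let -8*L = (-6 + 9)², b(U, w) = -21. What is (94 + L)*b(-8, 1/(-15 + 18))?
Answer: -15603/8 ≈ -1950.4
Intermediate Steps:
L = -9/8 (L = -(-6 + 9)²/8 = -⅛*3² = -⅛*9 = -9/8 ≈ -1.1250)
(94 + L)*b(-8, 1/(-15 + 18)) = (94 - 9/8)*(-21) = (743/8)*(-21) = -15603/8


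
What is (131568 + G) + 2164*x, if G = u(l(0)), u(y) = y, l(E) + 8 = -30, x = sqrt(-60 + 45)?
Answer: 131530 + 2164*I*sqrt(15) ≈ 1.3153e+5 + 8381.1*I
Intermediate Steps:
x = I*sqrt(15) (x = sqrt(-15) = I*sqrt(15) ≈ 3.873*I)
l(E) = -38 (l(E) = -8 - 30 = -38)
G = -38
(131568 + G) + 2164*x = (131568 - 38) + 2164*(I*sqrt(15)) = 131530 + 2164*I*sqrt(15)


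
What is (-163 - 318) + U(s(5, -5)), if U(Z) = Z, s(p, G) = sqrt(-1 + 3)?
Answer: -481 + sqrt(2) ≈ -479.59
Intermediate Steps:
s(p, G) = sqrt(2)
(-163 - 318) + U(s(5, -5)) = (-163 - 318) + sqrt(2) = -481 + sqrt(2)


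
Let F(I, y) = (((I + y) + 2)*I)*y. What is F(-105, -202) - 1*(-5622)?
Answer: -6463428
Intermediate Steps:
F(I, y) = I*y*(2 + I + y) (F(I, y) = ((2 + I + y)*I)*y = (I*(2 + I + y))*y = I*y*(2 + I + y))
F(-105, -202) - 1*(-5622) = -105*(-202)*(2 - 105 - 202) - 1*(-5622) = -105*(-202)*(-305) + 5622 = -6469050 + 5622 = -6463428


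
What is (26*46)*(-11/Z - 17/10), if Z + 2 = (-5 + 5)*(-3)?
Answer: 22724/5 ≈ 4544.8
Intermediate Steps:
Z = -2 (Z = -2 + (-5 + 5)*(-3) = -2 + 0*(-3) = -2 + 0 = -2)
(26*46)*(-11/Z - 17/10) = (26*46)*(-11/(-2) - 17/10) = 1196*(-11*(-1/2) - 17*1/10) = 1196*(11/2 - 17/10) = 1196*(19/5) = 22724/5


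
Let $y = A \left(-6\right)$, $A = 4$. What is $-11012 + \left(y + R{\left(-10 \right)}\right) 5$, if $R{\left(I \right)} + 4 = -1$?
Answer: $-11157$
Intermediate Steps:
$R{\left(I \right)} = -5$ ($R{\left(I \right)} = -4 - 1 = -5$)
$y = -24$ ($y = 4 \left(-6\right) = -24$)
$-11012 + \left(y + R{\left(-10 \right)}\right) 5 = -11012 + \left(-24 - 5\right) 5 = -11012 - 145 = -11157$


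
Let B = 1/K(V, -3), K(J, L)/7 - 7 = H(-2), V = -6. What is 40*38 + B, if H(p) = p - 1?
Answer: 42561/28 ≈ 1520.0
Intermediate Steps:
H(p) = -1 + p
K(J, L) = 28 (K(J, L) = 49 + 7*(-1 - 2) = 49 + 7*(-3) = 49 - 21 = 28)
B = 1/28 ≈ 0.035714
40*38 + B = 40*38 + 1/28 = 1520 + 1/28 = 42561/28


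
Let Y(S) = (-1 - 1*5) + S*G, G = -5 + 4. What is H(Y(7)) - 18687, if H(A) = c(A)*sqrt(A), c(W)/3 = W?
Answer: -18687 - 39*I*sqrt(13) ≈ -18687.0 - 140.62*I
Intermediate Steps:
G = -1
c(W) = 3*W
Y(S) = -6 - S (Y(S) = (-1 - 1*5) + S*(-1) = (-1 - 5) - S = -6 - S)
H(A) = 3*A**(3/2) (H(A) = (3*A)*sqrt(A) = 3*A**(3/2))
H(Y(7)) - 18687 = 3*(-6 - 1*7)**(3/2) - 18687 = 3*(-6 - 7)**(3/2) - 18687 = 3*(-13)**(3/2) - 18687 = 3*(-13*I*sqrt(13)) - 18687 = -39*I*sqrt(13) - 18687 = -18687 - 39*I*sqrt(13)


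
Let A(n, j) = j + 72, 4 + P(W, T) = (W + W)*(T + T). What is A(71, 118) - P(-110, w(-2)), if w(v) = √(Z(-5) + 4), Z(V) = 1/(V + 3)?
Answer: 194 + 220*√14 ≈ 1017.2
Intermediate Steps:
Z(V) = 1/(3 + V)
w(v) = √14/2 (w(v) = √(1/(3 - 5) + 4) = √(1/(-2) + 4) = √(-½ + 4) = √(7/2) = √14/2)
P(W, T) = -4 + 4*T*W (P(W, T) = -4 + (W + W)*(T + T) = -4 + (2*W)*(2*T) = -4 + 4*T*W)
A(n, j) = 72 + j
A(71, 118) - P(-110, w(-2)) = (72 + 118) - (-4 + 4*(√14/2)*(-110)) = 190 - (-4 - 220*√14) = 190 + (4 + 220*√14) = 194 + 220*√14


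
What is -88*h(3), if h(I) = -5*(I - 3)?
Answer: 0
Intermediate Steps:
h(I) = 15 - 5*I (h(I) = -5*(-3 + I) = 15 - 5*I)
-88*h(3) = -88*(15 - 5*3) = -88*(15 - 15) = -88*0 = 0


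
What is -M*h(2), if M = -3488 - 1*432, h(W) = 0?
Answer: 0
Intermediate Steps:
M = -3920 (M = -3488 - 432 = -3920)
-M*h(2) = -(-3920)*0 = -1*0 = 0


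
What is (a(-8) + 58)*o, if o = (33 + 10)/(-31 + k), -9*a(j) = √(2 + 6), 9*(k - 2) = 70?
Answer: -22446/191 + 86*√2/191 ≈ -116.88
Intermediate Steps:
k = 88/9 (k = 2 + (⅑)*70 = 2 + 70/9 = 88/9 ≈ 9.7778)
a(j) = -2*√2/9 (a(j) = -√(2 + 6)/9 = -2*√2/9)
o = -387/191 (o = (33 + 10)/(-31 + 88/9) = 43/(-191/9) = 43*(-9/191) = -387/191 ≈ -2.0262)
(a(-8) + 58)*o = (-2*√2/9 + 58)*(-387/191) = (58 - 2*√2/9)*(-387/191) = -22446/191 + 86*√2/191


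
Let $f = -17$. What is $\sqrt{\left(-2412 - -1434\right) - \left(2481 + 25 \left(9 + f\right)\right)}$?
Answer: $i \sqrt{3259} \approx 57.088 i$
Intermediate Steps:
$\sqrt{\left(-2412 - -1434\right) - \left(2481 + 25 \left(9 + f\right)\right)} = \sqrt{\left(-2412 - -1434\right) - \left(2481 + 25 \left(9 - 17\right)\right)} = \sqrt{\left(-2412 + 1434\right) - 2281} = \sqrt{-978 + \left(-2481 + 200\right)} = \sqrt{-978 - 2281} = \sqrt{-3259} = i \sqrt{3259}$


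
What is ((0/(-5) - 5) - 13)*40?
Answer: -720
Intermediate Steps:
((0/(-5) - 5) - 13)*40 = ((0*(-1/5) - 5) - 13)*40 = ((0 - 5) - 13)*40 = (-5 - 13)*40 = -18*40 = -720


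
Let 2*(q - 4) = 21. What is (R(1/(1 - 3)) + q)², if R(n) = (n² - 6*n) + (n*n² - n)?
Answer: 21025/64 ≈ 328.52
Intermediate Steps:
q = 29/2 (q = 4 + (½)*21 = 4 + 21/2 = 29/2 ≈ 14.500)
R(n) = n² + n³ - 7*n (R(n) = (n² - 6*n) + (n³ - n) = n² + n³ - 7*n)
(R(1/(1 - 3)) + q)² = ((-7 + 1/(1 - 3) + (1/(1 - 3))²)/(1 - 3) + 29/2)² = ((-7 + 1/(-2) + (1/(-2))²)/(-2) + 29/2)² = (-(-7 - ½ + (-½)²)/2 + 29/2)² = (-(-7 - ½ + ¼)/2 + 29/2)² = (-½*(-29/4) + 29/2)² = (29/8 + 29/2)² = (145/8)² = 21025/64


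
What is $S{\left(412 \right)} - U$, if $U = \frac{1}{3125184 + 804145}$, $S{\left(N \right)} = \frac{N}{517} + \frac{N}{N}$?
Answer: $\frac{3650346124}{2031463093} \approx 1.7969$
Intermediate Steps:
$S{\left(N \right)} = 1 + \frac{N}{517}$ ($S{\left(N \right)} = N \frac{1}{517} + 1 = \frac{N}{517} + 1 = 1 + \frac{N}{517}$)
$U = \frac{1}{3929329} \approx 2.545 \cdot 10^{-7}$
$S{\left(412 \right)} - U = \left(1 + \frac{1}{517} \cdot 412\right) - \frac{1}{3929329} = \left(1 + \frac{412}{517}\right) - \frac{1}{3929329} = \frac{929}{517} - \frac{1}{3929329} = \frac{3650346124}{2031463093}$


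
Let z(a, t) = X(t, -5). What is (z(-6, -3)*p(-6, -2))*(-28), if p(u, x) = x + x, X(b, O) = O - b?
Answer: -224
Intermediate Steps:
p(u, x) = 2*x
z(a, t) = -5 - t
(z(-6, -3)*p(-6, -2))*(-28) = ((-5 - 1*(-3))*(2*(-2)))*(-28) = ((-5 + 3)*(-4))*(-28) = -2*(-4)*(-28) = 8*(-28) = -224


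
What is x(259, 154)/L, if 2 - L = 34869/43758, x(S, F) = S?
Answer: 539682/2507 ≈ 215.27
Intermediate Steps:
L = 17549/14586 (L = 2 - 34869/43758 = 2 - 1*11623/14586 = 2 - 11623/14586 = 17549/14586 ≈ 1.2031)
x(259, 154)/L = 259/(17549/14586) = 259*(14586/17549) = 539682/2507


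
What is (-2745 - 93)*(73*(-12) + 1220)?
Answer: -976272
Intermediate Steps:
(-2745 - 93)*(73*(-12) + 1220) = -2838*(-876 + 1220) = -2838*344 = -976272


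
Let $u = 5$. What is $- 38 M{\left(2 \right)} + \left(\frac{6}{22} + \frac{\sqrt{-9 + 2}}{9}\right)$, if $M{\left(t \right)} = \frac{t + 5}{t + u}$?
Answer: $- \frac{415}{11} + \frac{i \sqrt{7}}{9} \approx -37.727 + 0.29397 i$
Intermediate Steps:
$M{\left(t \right)} = 1$ ($M{\left(t \right)} = \frac{t + 5}{t + 5} = \frac{5 + t}{5 + t} = 1$)
$- 38 M{\left(2 \right)} + \left(\frac{6}{22} + \frac{\sqrt{-9 + 2}}{9}\right) = \left(-38\right) 1 + \left(\frac{6}{22} + \frac{\sqrt{-9 + 2}}{9}\right) = -38 + \left(6 \cdot \frac{1}{22} + \sqrt{-7} \cdot \frac{1}{9}\right) = -38 + \left(\frac{3}{11} + i \sqrt{7} \cdot \frac{1}{9}\right) = -38 + \left(\frac{3}{11} + \frac{i \sqrt{7}}{9}\right) = - \frac{415}{11} + \frac{i \sqrt{7}}{9}$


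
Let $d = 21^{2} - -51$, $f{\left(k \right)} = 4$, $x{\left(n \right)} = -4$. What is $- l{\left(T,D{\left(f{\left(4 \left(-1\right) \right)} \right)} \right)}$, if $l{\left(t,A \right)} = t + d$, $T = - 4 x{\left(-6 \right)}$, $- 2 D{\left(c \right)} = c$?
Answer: $-508$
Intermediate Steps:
$D{\left(c \right)} = - \frac{c}{2}$
$d = 492$ ($d = 441 + 51 = 492$)
$T = 16$ ($T = \left(-4\right) \left(-4\right) = 16$)
$l{\left(t,A \right)} = 492 + t$ ($l{\left(t,A \right)} = t + 492 = 492 + t$)
$- l{\left(T,D{\left(f{\left(4 \left(-1\right) \right)} \right)} \right)} = - (492 + 16) = \left(-1\right) 508 = -508$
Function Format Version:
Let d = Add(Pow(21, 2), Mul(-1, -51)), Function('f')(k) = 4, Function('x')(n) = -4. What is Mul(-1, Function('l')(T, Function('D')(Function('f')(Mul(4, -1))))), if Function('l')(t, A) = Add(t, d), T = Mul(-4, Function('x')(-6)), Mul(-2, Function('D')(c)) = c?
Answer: -508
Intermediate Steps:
Function('D')(c) = Mul(Rational(-1, 2), c)
d = 492 (d = Add(441, 51) = 492)
T = 16 (T = Mul(-4, -4) = 16)
Function('l')(t, A) = Add(492, t) (Function('l')(t, A) = Add(t, 492) = Add(492, t))
Mul(-1, Function('l')(T, Function('D')(Function('f')(Mul(4, -1))))) = Mul(-1, Add(492, 16)) = Mul(-1, 508) = -508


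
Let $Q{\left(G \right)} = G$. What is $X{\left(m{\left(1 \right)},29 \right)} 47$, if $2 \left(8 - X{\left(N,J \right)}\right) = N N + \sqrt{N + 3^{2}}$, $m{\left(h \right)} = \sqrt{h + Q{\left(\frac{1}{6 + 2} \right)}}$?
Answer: $\frac{5593}{16} - \frac{47 \sqrt{36 + 3 \sqrt{2}}}{4} \approx 275.02$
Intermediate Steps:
$m{\left(h \right)} = \sqrt{\frac{1}{8} + h}$ ($m{\left(h \right)} = \sqrt{h + \frac{1}{6 + 2}} = \sqrt{h + \frac{1}{8}} = \sqrt{\frac{1}{8} + h}$)
$X{\left(N,J \right)} = 8 - \frac{N^{2}}{2} - \frac{\sqrt{9 + N}}{2}$ ($X{\left(N,J \right)} = 8 - \frac{N N + \sqrt{N + 3^{2}}}{2} = 8 - \frac{N^{2} + \sqrt{N + 9}}{2} = 8 - \frac{N^{2} + \sqrt{9 + N}}{2} = 8 - \left(\frac{N^{2}}{2} + \frac{\sqrt{9 + N}}{2}\right) = 8 - \frac{N^{2}}{2} - \frac{\sqrt{9 + N}}{2}$)
$X{\left(m{\left(1 \right)},29 \right)} 47 = \left(8 - \frac{\left(\frac{\sqrt{2 + 16 \cdot 1}}{4}\right)^{2}}{2} - \frac{\sqrt{9 + \frac{\sqrt{2 + 16 \cdot 1}}{4}}}{2}\right) 47 = \left(8 - \frac{\left(\frac{\sqrt{2 + 16}}{4}\right)^{2}}{2} - \frac{\sqrt{9 + \frac{\sqrt{2 + 16}}{4}}}{2}\right) 47 = \left(8 - \frac{\left(\frac{\sqrt{18}}{4}\right)^{2}}{2} - \frac{\sqrt{9 + \frac{\sqrt{18}}{4}}}{2}\right) 47 = \left(8 - \frac{\left(\frac{3 \sqrt{2}}{4}\right)^{2}}{2} - \frac{\sqrt{9 + \frac{3 \sqrt{2}}{4}}}{2}\right) 47 = \left(8 - \frac{9}{16} - \frac{\sqrt{9 + \frac{3 \sqrt{2}}{4}}}{2}\right) 47 = \left(\frac{119}{16} - \frac{\sqrt{9 + \frac{3 \sqrt{2}}{4}}}{2}\right) 47 = \frac{5593}{16} - \frac{47 \sqrt{9 + \frac{3 \sqrt{2}}{4}}}{2}$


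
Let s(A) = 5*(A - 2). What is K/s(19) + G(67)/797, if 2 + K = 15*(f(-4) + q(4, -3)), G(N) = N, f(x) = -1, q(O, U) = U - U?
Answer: -462/3985 ≈ -0.11593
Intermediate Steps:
q(O, U) = 0
K = -17 (K = -2 + 15*(-1 + 0) = -2 + 15*(-1) = -2 - 15 = -17)
s(A) = -10 + 5*A (s(A) = 5*(-2 + A) = -10 + 5*A)
K/s(19) + G(67)/797 = -17/(-10 + 5*19) + 67/797 = -17/(-10 + 95) + 67*(1/797) = -17/85 + 67/797 = -17*1/85 + 67/797 = -1/5 + 67/797 = -462/3985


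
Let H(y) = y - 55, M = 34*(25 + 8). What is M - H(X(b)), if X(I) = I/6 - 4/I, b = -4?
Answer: 3530/3 ≈ 1176.7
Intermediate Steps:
X(I) = -4/I + I/6 (X(I) = I*(1/6) - 4/I = I/6 - 4/I = -4/I + I/6)
M = 1122 (M = 34*33 = 1122)
H(y) = -55 + y
M - H(X(b)) = 1122 - (-55 + (-4/(-4) + (1/6)*(-4))) = 1122 - (-55 + (-4*(-1/4) - 2/3)) = 1122 - (-55 + (1 - 2/3)) = 1122 - (-55 + 1/3) = 1122 - 1*(-164/3) = 1122 + 164/3 = 3530/3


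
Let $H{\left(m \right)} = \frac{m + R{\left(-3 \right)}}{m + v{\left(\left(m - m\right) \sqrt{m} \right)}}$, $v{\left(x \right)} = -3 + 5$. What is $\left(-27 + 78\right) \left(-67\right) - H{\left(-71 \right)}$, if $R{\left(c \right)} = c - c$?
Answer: $- \frac{235844}{69} \approx -3418.0$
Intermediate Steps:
$R{\left(c \right)} = 0$
$v{\left(x \right)} = 2$
$H{\left(m \right)} = \frac{m}{2 + m}$ ($H{\left(m \right)} = \frac{m + 0}{m + 2} = \frac{m}{2 + m}$)
$\left(-27 + 78\right) \left(-67\right) - H{\left(-71 \right)} = \left(-27 + 78\right) \left(-67\right) - - \frac{71}{2 - 71} = 51 \left(-67\right) - - \frac{71}{-69} = -3417 - \left(-71\right) \left(- \frac{1}{69}\right) = -3417 - \frac{71}{69} = - \frac{235844}{69}$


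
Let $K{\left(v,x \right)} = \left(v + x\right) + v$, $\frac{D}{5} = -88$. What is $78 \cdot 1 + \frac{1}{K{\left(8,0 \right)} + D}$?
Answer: $\frac{33071}{424} \approx 77.998$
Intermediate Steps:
$D = -440$ ($D = 5 \left(-88\right) = -440$)
$K{\left(v,x \right)} = x + 2 v$
$78 \cdot 1 + \frac{1}{K{\left(8,0 \right)} + D} = 78 \cdot 1 + \frac{1}{\left(0 + 2 \cdot 8\right) - 440} = 78 + \frac{1}{\left(0 + 16\right) - 440} = 78 + \frac{1}{16 - 440} = 78 + \frac{1}{-424} = 78 - \frac{1}{424} = \frac{33071}{424}$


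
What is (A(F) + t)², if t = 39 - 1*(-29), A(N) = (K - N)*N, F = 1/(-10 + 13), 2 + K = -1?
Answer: 362404/81 ≈ 4474.1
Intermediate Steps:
K = -3 (K = -2 - 1 = -3)
F = ⅓ (F = 1/3 = ⅓ ≈ 0.33333)
A(N) = N*(-3 - N) (A(N) = (-3 - N)*N = N*(-3 - N))
t = 68 (t = 39 + 29 = 68)
(A(F) + t)² = (-1*⅓*(3 + ⅓) + 68)² = (-1*⅓*10/3 + 68)² = (-10/9 + 68)² = (602/9)² = 362404/81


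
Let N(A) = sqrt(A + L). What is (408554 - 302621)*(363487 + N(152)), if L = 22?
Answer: 38505268371 + 105933*sqrt(174) ≈ 3.8507e+10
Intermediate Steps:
N(A) = sqrt(22 + A) (N(A) = sqrt(A + 22) = sqrt(22 + A))
(408554 - 302621)*(363487 + N(152)) = (408554 - 302621)*(363487 + sqrt(22 + 152)) = 105933*(363487 + sqrt(174)) = 38505268371 + 105933*sqrt(174)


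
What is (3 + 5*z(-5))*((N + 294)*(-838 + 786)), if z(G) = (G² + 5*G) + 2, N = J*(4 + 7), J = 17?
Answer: -325156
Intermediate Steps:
N = 187 (N = 17*(4 + 7) = 17*11 = 187)
z(G) = 2 + G² + 5*G
(3 + 5*z(-5))*((N + 294)*(-838 + 786)) = (3 + 5*(2 + (-5)² + 5*(-5)))*((187 + 294)*(-838 + 786)) = (3 + 5*(2 + 25 - 25))*(481*(-52)) = (3 + 5*2)*(-25012) = (3 + 10)*(-25012) = 13*(-25012) = -325156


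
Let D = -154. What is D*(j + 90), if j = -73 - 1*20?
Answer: 462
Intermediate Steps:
j = -93 (j = -73 - 20 = -93)
D*(j + 90) = -154*(-93 + 90) = -154*(-3) = 462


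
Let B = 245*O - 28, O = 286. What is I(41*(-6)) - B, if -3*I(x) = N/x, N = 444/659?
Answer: -5677394320/81057 ≈ -70042.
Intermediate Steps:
N = 444/659 (N = 444*(1/659) = 444/659 ≈ 0.67375)
B = 70042 (B = 245*286 - 28 = 70070 - 28 = 70042)
I(x) = -148/(659*x)
I(41*(-6)) - B = -148/(659*(41*(-6))) - 1*70042 = -148/659/(-246) - 70042 = -148/659*(-1/246) - 70042 = 74/81057 - 70042 = -5677394320/81057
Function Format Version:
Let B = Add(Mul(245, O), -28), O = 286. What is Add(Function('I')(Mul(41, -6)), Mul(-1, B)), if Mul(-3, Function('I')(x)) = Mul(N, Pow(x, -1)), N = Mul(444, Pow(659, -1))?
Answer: Rational(-5677394320, 81057) ≈ -70042.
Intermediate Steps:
N = Rational(444, 659) (N = Mul(444, Rational(1, 659)) = Rational(444, 659) ≈ 0.67375)
B = 70042 (B = Add(Mul(245, 286), -28) = Add(70070, -28) = 70042)
Function('I')(x) = Mul(Rational(-148, 659), Pow(x, -1)) (Function('I')(x) = Mul(Rational(-1, 3), Mul(Rational(444, 659), Pow(x, -1))) = Mul(Rational(-148, 659), Pow(x, -1)))
Add(Function('I')(Mul(41, -6)), Mul(-1, B)) = Add(Mul(Rational(-148, 659), Pow(Mul(41, -6), -1)), Mul(-1, 70042)) = Add(Mul(Rational(-148, 659), Pow(-246, -1)), -70042) = Add(Mul(Rational(-148, 659), Rational(-1, 246)), -70042) = Add(Rational(74, 81057), -70042) = Rational(-5677394320, 81057)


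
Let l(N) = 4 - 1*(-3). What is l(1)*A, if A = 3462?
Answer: 24234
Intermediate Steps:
l(N) = 7 (l(N) = 4 + 3 = 7)
l(1)*A = 7*3462 = 24234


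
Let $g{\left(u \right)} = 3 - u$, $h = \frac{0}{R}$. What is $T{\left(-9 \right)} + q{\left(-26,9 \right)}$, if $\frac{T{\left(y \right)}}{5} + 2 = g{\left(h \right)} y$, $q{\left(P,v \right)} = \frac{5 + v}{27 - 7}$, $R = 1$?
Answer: $- \frac{1443}{10} \approx -144.3$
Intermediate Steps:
$h = 0$ ($h = \frac{0}{1} = 0 \cdot 1 = 0$)
$q{\left(P,v \right)} = \frac{1}{4} + \frac{v}{20}$ ($q{\left(P,v \right)} = \frac{5 + v}{20} = \left(5 + v\right) \frac{1}{20} = \frac{1}{4} + \frac{v}{20}$)
$T{\left(y \right)} = -10 + 15 y$ ($T{\left(y \right)} = -10 + 5 \left(3 - 0\right) y = -10 + 5 \left(3 + 0\right) y = -10 + 5 \cdot 3 y = -10 + 15 y$)
$T{\left(-9 \right)} + q{\left(-26,9 \right)} = \left(-10 + 15 \left(-9\right)\right) + \left(\frac{1}{4} + \frac{1}{20} \cdot 9\right) = \left(-10 - 135\right) + \left(\frac{1}{4} + \frac{9}{20}\right) = -145 + \frac{7}{10} = - \frac{1443}{10}$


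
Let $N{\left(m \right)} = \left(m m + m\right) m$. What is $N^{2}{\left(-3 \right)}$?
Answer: $324$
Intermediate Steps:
$N{\left(m \right)} = m \left(m + m^{2}\right)$ ($N{\left(m \right)} = \left(m^{2} + m\right) m = \left(m + m^{2}\right) m = m \left(m + m^{2}\right)$)
$N^{2}{\left(-3 \right)} = \left(\left(-3\right)^{2} \left(1 - 3\right)\right)^{2} = \left(9 \left(-2\right)\right)^{2} = \left(-18\right)^{2} = 324$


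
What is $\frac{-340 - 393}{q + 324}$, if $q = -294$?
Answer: $- \frac{733}{30} \approx -24.433$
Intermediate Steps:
$\frac{-340 - 393}{q + 324} = \frac{-340 - 393}{-294 + 324} = - \frac{733}{30}$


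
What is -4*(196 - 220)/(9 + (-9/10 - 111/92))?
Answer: 14720/1057 ≈ 13.926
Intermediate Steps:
-4*(196 - 220)/(9 + (-9/10 - 111/92)) = -(-96)/(9 + (-9*⅒ - 111*1/92)) = -(-96)/(9 + (-9/10 - 111/92)) = -(-96)/(9 - 969/460) = -(-96)/3171/460 = -(-96)*460/3171 = -4*(-3680/1057) = 14720/1057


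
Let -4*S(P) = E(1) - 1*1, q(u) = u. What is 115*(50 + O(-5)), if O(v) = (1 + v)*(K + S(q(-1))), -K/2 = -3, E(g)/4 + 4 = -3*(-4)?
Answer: 6555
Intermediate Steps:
E(g) = 32 (E(g) = -16 + 4*(-3*(-4)) = -16 + 4*12 = -16 + 48 = 32)
K = 6 (K = -2*(-3) = 6)
S(P) = -31/4 (S(P) = -(32 - 1*1)/4 = -(32 - 1)/4 = -¼*31 = -31/4)
O(v) = -7/4 - 7*v/4 (O(v) = (1 + v)*(6 - 31/4) = (1 + v)*(-7/4) = -7/4 - 7*v/4)
115*(50 + O(-5)) = 115*(50 + (-7/4 - 7/4*(-5))) = 115*(50 + (-7/4 + 35/4)) = 115*(50 + 7) = 115*57 = 6555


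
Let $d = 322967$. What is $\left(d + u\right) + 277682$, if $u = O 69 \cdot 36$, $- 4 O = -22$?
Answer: $614311$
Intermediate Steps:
$O = \frac{11}{2}$ ($O = \left(- \frac{1}{4}\right) \left(-22\right) = \frac{11}{2} \approx 5.5$)
$u = 13662$ ($u = \frac{11}{2} \cdot 69 \cdot 36 = \frac{759}{2} \cdot 36 = 13662$)
$\left(d + u\right) + 277682 = \left(322967 + 13662\right) + 277682 = 336629 + 277682 = 614311$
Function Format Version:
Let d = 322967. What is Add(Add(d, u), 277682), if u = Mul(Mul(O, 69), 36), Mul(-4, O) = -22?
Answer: 614311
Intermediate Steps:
O = Rational(11, 2) (O = Mul(Rational(-1, 4), -22) = Rational(11, 2) ≈ 5.5000)
u = 13662 (u = Mul(Mul(Rational(11, 2), 69), 36) = Mul(Rational(759, 2), 36) = 13662)
Add(Add(d, u), 277682) = Add(Add(322967, 13662), 277682) = Add(336629, 277682) = 614311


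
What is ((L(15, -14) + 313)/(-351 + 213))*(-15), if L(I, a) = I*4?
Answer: 1865/46 ≈ 40.543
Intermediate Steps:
L(I, a) = 4*I
((L(15, -14) + 313)/(-351 + 213))*(-15) = ((4*15 + 313)/(-351 + 213))*(-15) = ((60 + 313)/(-138))*(-15) = (373*(-1/138))*(-15) = -373/138*(-15) = 1865/46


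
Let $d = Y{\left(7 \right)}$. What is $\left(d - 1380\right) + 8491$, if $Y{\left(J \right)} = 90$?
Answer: $7201$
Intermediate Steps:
$d = 90$
$\left(d - 1380\right) + 8491 = \left(90 - 1380\right) + 8491 = -1290 + 8491 = 7201$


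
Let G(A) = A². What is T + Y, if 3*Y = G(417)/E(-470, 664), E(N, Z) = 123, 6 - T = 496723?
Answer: -20346076/41 ≈ -4.9625e+5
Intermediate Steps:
T = -496717 (T = 6 - 1*496723 = 6 - 496723 = -496717)
Y = 19321/41 (Y = (417²/123)/3 = (173889*(1/123))/3 = (⅓)*(57963/41) = 19321/41 ≈ 471.24)
T + Y = -496717 + 19321/41 = -20346076/41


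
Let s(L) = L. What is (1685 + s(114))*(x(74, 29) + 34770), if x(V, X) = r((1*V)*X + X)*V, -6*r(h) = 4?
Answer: 187387438/3 ≈ 6.2462e+7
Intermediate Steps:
r(h) = -⅔ (r(h) = -⅙*4 = -⅔)
x(V, X) = -2*V/3
(1685 + s(114))*(x(74, 29) + 34770) = (1685 + 114)*(-⅔*74 + 34770) = 1799*(-148/3 + 34770) = 1799*(104162/3) = 187387438/3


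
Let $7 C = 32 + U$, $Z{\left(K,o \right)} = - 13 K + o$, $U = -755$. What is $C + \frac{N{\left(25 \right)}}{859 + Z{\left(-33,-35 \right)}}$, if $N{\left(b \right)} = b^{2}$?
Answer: $- \frac{128792}{1253} \approx -102.79$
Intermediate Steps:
$Z{\left(K,o \right)} = o - 13 K$
$C = - \frac{723}{7}$ ($C = \frac{32 - 755}{7} = \frac{1}{7} \left(-723\right) = - \frac{723}{7} \approx -103.29$)
$C + \frac{N{\left(25 \right)}}{859 + Z{\left(-33,-35 \right)}} = - \frac{723}{7} + \frac{25^{2}}{859 - -394} = - \frac{723}{7} + \frac{1}{859 + \left(-35 + 429\right)} 625 = - \frac{723}{7} + \frac{1}{859 + 394} \cdot 625 = - \frac{723}{7} + \frac{1}{1253} \cdot 625 = - \frac{723}{7} + \frac{625}{1253} = - \frac{128792}{1253}$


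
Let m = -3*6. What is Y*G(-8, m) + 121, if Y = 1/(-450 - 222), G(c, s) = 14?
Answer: 5807/48 ≈ 120.98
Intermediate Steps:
m = -18
Y = -1/672 (Y = 1/(-672) = -1/672 ≈ -0.0014881)
Y*G(-8, m) + 121 = -1/672*14 + 121 = -1/48 + 121 = 5807/48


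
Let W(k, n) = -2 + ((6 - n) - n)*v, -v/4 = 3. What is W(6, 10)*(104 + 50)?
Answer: 25564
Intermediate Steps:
v = -12 (v = -4*3 = -12)
W(k, n) = -74 + 24*n (W(k, n) = -2 + ((6 - n) - n)*(-12) = -2 + (6 - 2*n)*(-12) = -2 + (-72 + 24*n) = -74 + 24*n)
W(6, 10)*(104 + 50) = (-74 + 24*10)*(104 + 50) = (-74 + 240)*154 = 166*154 = 25564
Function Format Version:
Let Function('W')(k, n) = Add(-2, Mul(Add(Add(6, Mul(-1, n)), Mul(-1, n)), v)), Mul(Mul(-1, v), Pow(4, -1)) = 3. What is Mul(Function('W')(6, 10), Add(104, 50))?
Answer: 25564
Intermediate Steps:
v = -12 (v = Mul(-4, 3) = -12)
Function('W')(k, n) = Add(-74, Mul(24, n)) (Function('W')(k, n) = Add(-2, Mul(Add(Add(6, Mul(-1, n)), Mul(-1, n)), -12)) = Add(-2, Mul(Add(6, Mul(-2, n)), -12)) = Add(-2, Add(-72, Mul(24, n))) = Add(-74, Mul(24, n)))
Mul(Function('W')(6, 10), Add(104, 50)) = Mul(Add(-74, Mul(24, 10)), Add(104, 50)) = Mul(Add(-74, 240), 154) = Mul(166, 154) = 25564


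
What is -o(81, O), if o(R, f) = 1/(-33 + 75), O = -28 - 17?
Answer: -1/42 ≈ -0.023810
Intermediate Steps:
O = -45
o(R, f) = 1/42
-o(81, O) = -1*1/42 = -1/42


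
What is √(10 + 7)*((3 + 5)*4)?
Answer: 32*√17 ≈ 131.94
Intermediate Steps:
√(10 + 7)*((3 + 5)*4) = √17*(8*4) = √17*32 = 32*√17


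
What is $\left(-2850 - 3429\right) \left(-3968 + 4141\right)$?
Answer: $-1086267$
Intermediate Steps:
$\left(-2850 - 3429\right) \left(-3968 + 4141\right) = \left(-6279\right) 173 = -1086267$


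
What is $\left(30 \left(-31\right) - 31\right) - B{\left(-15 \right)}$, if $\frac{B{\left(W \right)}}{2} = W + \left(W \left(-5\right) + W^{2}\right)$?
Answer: $-1531$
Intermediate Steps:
$B{\left(W \right)} = - 8 W + 2 W^{2}$ ($B{\left(W \right)} = 2 \left(W + \left(W \left(-5\right) + W^{2}\right)\right) = 2 \left(W + \left(- 5 W + W^{2}\right)\right) = 2 \left(W + \left(W^{2} - 5 W\right)\right) = 2 \left(W^{2} - 4 W\right) = - 8 W + 2 W^{2}$)
$\left(30 \left(-31\right) - 31\right) - B{\left(-15 \right)} = \left(30 \left(-31\right) - 31\right) - 2 \left(-15\right) \left(-4 - 15\right) = \left(-930 - 31\right) - 2 \left(-15\right) \left(-19\right) = -961 - 570 = -1531$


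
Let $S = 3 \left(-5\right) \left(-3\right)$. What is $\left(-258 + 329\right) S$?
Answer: $3195$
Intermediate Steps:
$S = 45$ ($S = \left(-15\right) \left(-3\right) = 45$)
$\left(-258 + 329\right) S = \left(-258 + 329\right) 45 = 71 \cdot 45 = 3195$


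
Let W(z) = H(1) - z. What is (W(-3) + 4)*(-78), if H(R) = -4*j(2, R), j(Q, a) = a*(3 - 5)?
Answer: -1170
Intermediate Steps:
j(Q, a) = -2*a (j(Q, a) = a*(-2) = -2*a)
H(R) = 8*R (H(R) = -(-8)*R = 8*R)
W(z) = 8 - z (W(z) = 8*1 - z = 8 - z)
(W(-3) + 4)*(-78) = ((8 - 1*(-3)) + 4)*(-78) = ((8 + 3) + 4)*(-78) = (11 + 4)*(-78) = 15*(-78) = -1170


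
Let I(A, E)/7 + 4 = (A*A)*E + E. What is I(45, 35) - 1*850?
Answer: 495492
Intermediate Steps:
I(A, E) = -28 + 7*E + 7*E*A**2 (I(A, E) = -28 + 7*((A*A)*E + E) = -28 + 7*(A**2*E + E) = -28 + 7*(E*A**2 + E) = -28 + 7*(E + E*A**2) = -28 + (7*E + 7*E*A**2) = -28 + 7*E + 7*E*A**2)
I(45, 35) - 1*850 = (-28 + 7*35 + 7*35*45**2) - 1*850 = (-28 + 245 + 7*35*2025) - 850 = (-28 + 245 + 496125) - 850 = 496342 - 850 = 495492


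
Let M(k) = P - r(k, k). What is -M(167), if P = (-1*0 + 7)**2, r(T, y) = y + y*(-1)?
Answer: -49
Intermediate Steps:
r(T, y) = 0 (r(T, y) = y - y = 0)
P = 49 (P = (0 + 7)**2 = 7**2 = 49)
M(k) = 49 (M(k) = 49 - 1*0 = 49 + 0 = 49)
-M(167) = -1*49 = -49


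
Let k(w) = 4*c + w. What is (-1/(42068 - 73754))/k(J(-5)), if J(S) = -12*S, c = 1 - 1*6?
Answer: 1/1267440 ≈ 7.8899e-7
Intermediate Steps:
c = -5 (c = 1 - 6 = -5)
k(w) = -20 + w (k(w) = 4*(-5) + w = -20 + w)
(-1/(42068 - 73754))/k(J(-5)) = (-1/(42068 - 73754))/(-20 - 12*(-5)) = (-1/(-31686))/(-20 + 60) = -1*(-1/31686)/40 = (1/31686)*(1/40) = 1/1267440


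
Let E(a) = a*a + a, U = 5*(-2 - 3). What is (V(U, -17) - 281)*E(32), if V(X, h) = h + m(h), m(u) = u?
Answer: -332640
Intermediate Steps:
U = -25 (U = 5*(-5) = -25)
E(a) = a + a² (E(a) = a² + a = a + a²)
V(X, h) = 2*h (V(X, h) = h + h = 2*h)
(V(U, -17) - 281)*E(32) = (2*(-17) - 281)*(32*(1 + 32)) = (-34 - 281)*(32*33) = -315*1056 = -332640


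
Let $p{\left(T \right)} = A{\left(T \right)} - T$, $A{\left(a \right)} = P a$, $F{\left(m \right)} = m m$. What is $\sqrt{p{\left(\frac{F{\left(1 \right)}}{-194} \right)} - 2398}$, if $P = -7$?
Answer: $\frac{i \sqrt{22562394}}{97} \approx 48.969 i$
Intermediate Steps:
$F{\left(m \right)} = m^{2}$
$A{\left(a \right)} = - 7 a$
$p{\left(T \right)} = - 8 T$ ($p{\left(T \right)} = - 7 T - T = - 8 T$)
$\sqrt{p{\left(\frac{F{\left(1 \right)}}{-194} \right)} - 2398} = \sqrt{- 8 \frac{1^{2}}{-194} - 2398} = \sqrt{- 8 \cdot 1 \left(- \frac{1}{194}\right) - 2398} = \sqrt{\left(-8\right) \left(- \frac{1}{194}\right) - 2398} = \sqrt{\frac{4}{97} - 2398} = \sqrt{- \frac{232602}{97}} = \frac{i \sqrt{22562394}}{97}$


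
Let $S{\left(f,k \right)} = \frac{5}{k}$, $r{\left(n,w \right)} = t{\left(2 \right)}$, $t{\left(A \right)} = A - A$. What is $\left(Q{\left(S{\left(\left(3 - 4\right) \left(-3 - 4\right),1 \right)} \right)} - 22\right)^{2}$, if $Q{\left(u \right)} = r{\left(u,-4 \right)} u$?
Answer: $484$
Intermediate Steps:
$t{\left(A \right)} = 0$
$r{\left(n,w \right)} = 0$
$Q{\left(u \right)} = 0$ ($Q{\left(u \right)} = 0 u = 0$)
$\left(Q{\left(S{\left(\left(3 - 4\right) \left(-3 - 4\right),1 \right)} \right)} - 22\right)^{2} = \left(0 - 22\right)^{2} = \left(-22\right)^{2} = 484$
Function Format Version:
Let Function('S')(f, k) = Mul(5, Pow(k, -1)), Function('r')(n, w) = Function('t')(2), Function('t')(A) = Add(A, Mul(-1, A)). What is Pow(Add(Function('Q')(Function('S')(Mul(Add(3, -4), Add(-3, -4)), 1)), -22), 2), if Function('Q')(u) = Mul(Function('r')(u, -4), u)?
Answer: 484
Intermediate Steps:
Function('t')(A) = 0
Function('r')(n, w) = 0
Function('Q')(u) = 0 (Function('Q')(u) = Mul(0, u) = 0)
Pow(Add(Function('Q')(Function('S')(Mul(Add(3, -4), Add(-3, -4)), 1)), -22), 2) = Pow(Add(0, -22), 2) = Pow(-22, 2) = 484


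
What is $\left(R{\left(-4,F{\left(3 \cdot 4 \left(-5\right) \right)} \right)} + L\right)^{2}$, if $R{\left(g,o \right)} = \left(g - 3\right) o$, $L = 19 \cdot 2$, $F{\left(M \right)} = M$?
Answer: $209764$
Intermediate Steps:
$L = 38$
$R{\left(g,o \right)} = o \left(-3 + g\right)$ ($R{\left(g,o \right)} = \left(-3 + g\right) o = o \left(-3 + g\right)$)
$\left(R{\left(-4,F{\left(3 \cdot 4 \left(-5\right) \right)} \right)} + L\right)^{2} = \left(3 \cdot 4 \left(-5\right) \left(-3 - 4\right) + 38\right)^{2} = \left(12 \left(-5\right) \left(-7\right) + 38\right)^{2} = \left(\left(-60\right) \left(-7\right) + 38\right)^{2} = \left(420 + 38\right)^{2} = 458^{2} = 209764$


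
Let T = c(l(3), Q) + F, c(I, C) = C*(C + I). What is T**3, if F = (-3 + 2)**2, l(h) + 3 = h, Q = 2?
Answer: 125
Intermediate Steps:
l(h) = -3 + h
F = 1 (F = (-1)**2 = 1)
T = 5 (T = 2*(2 + (-3 + 3)) + 1 = 2*(2 + 0) + 1 = 2*2 + 1 = 4 + 1 = 5)
T**3 = 5**3 = 125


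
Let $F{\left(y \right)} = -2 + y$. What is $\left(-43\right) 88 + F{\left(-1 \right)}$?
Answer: $-3787$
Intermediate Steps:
$\left(-43\right) 88 + F{\left(-1 \right)} = \left(-43\right) 88 - 3 = -3784 - 3 = -3787$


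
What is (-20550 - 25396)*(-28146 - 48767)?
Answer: 3533844698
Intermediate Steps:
(-20550 - 25396)*(-28146 - 48767) = -45946*(-76913) = 3533844698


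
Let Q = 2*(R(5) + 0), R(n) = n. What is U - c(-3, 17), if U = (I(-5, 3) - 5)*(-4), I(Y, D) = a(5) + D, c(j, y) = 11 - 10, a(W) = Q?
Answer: -33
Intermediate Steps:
Q = 10 (Q = 2*(5 + 0) = 2*5 = 10)
a(W) = 10
c(j, y) = 1
I(Y, D) = 10 + D
U = -32 (U = ((10 + 3) - 5)*(-4) = (13 - 5)*(-4) = 8*(-4) = -32)
U - c(-3, 17) = -32 - 1*1 = -32 - 1 = -33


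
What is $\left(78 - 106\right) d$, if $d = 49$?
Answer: $-1372$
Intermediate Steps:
$\left(78 - 106\right) d = \left(78 - 106\right) 49 = \left(-28\right) 49 = -1372$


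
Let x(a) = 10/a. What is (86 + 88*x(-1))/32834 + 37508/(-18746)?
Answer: -311605499/153876541 ≈ -2.0250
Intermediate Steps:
(86 + 88*x(-1))/32834 + 37508/(-18746) = (86 + 88*(10/(-1)))/32834 + 37508/(-18746) = (86 + 88*(10*(-1)))*(1/32834) + 37508*(-1/18746) = (86 + 88*(-10))*(1/32834) - 18754/9373 = (86 - 880)*(1/32834) - 18754/9373 = -794*1/32834 - 18754/9373 = -397/16417 - 18754/9373 = -311605499/153876541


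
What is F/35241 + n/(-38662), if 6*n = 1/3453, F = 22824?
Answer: 6094002784381/9409338965052 ≈ 0.64765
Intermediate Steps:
n = 1/20718 (n = (⅙)/3453 = (⅙)*(1/3453) = 1/20718 ≈ 4.8267e-5)
F/35241 + n/(-38662) = 22824/35241 + (1/20718)/(-38662) = 22824*(1/35241) + (1/20718)*(-1/38662) = 7608/11747 - 1/800999316 = 6094002784381/9409338965052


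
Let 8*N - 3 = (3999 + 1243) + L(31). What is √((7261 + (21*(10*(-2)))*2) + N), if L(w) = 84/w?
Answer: √108815394/124 ≈ 84.125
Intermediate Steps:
N = 162679/248 (N = 3/8 + ((3999 + 1243) + 84/31)/8 = 3/8 + (5242 + 84*(1/31))/8 = 3/8 + (5242 + 84/31)/8 = 3/8 + (⅛)*(162586/31) = 3/8 + 81293/124 = 162679/248 ≈ 655.96)
√((7261 + (21*(10*(-2)))*2) + N) = √((7261 + (21*(10*(-2)))*2) + 162679/248) = √((7261 + (21*(-20))*2) + 162679/248) = √((7261 - 420*2) + 162679/248) = √((7261 - 840) + 162679/248) = √(6421 + 162679/248) = √(1755087/248) = √108815394/124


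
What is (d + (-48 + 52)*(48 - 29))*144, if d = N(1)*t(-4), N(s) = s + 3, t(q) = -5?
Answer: 8064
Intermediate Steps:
N(s) = 3 + s
d = -20 (d = (3 + 1)*(-5) = 4*(-5) = -20)
(d + (-48 + 52)*(48 - 29))*144 = (-20 + (-48 + 52)*(48 - 29))*144 = (-20 + 4*19)*144 = (-20 + 76)*144 = 56*144 = 8064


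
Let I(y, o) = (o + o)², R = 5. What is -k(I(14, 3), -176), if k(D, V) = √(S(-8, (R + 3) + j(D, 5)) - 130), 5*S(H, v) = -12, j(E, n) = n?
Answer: -I*√3310/5 ≈ -11.507*I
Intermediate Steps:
I(y, o) = 4*o² (I(y, o) = (2*o)² = 4*o²)
S(H, v) = -12/5 (S(H, v) = (⅕)*(-12) = -12/5)
k(D, V) = I*√3310/5 (k(D, V) = √(-12/5 - 130) = √(-662/5) = I*√3310/5)
-k(I(14, 3), -176) = -I*√3310/5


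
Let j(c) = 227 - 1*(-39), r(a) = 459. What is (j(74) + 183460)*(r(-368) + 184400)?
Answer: 33963404634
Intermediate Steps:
j(c) = 266 (j(c) = 227 + 39 = 266)
(j(74) + 183460)*(r(-368) + 184400) = (266 + 183460)*(459 + 184400) = 183726*184859 = 33963404634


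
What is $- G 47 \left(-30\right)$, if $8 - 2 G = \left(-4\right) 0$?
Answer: $5640$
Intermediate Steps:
$G = 4$ ($G = 4 - \frac{\left(-4\right) 0}{2} = 4 - 0 = 4 + 0 = 4$)
$- G 47 \left(-30\right) = - 4 \cdot 47 \left(-30\right) = - 188 \left(-30\right) = \left(-1\right) \left(-5640\right) = 5640$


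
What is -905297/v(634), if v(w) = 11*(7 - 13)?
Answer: 905297/66 ≈ 13717.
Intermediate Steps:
v(w) = -66 (v(w) = 11*(-6) = -66)
-905297/v(634) = -905297/(-66) = -905297*(-1/66) = 905297/66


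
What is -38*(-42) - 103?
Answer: 1493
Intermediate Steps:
-38*(-42) - 103 = 1596 - 103 = 1493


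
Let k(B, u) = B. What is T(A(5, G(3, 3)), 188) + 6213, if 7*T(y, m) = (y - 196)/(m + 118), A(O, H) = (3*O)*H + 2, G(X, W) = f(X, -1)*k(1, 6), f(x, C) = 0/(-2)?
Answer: 6654026/1071 ≈ 6212.9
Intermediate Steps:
f(x, C) = 0 (f(x, C) = 0*(-½) = 0)
G(X, W) = 0 (G(X, W) = 0*1 = 0)
A(O, H) = 2 + 3*H*O (A(O, H) = 3*H*O + 2 = 2 + 3*H*O)
T(y, m) = (-196 + y)/(7*(118 + m)) (T(y, m) = ((y - 196)/(m + 118))/7 = ((-196 + y)/(118 + m))/7 = (-196 + y)/(7*(118 + m)))
T(A(5, G(3, 3)), 188) + 6213 = (-196 + (2 + 3*0*5))/(7*(118 + 188)) + 6213 = (⅐)*(-196 + (2 + 0))/306 + 6213 = (⅐)*(1/306)*(-196 + 2) + 6213 = (⅐)*(1/306)*(-194) + 6213 = -97/1071 + 6213 = 6654026/1071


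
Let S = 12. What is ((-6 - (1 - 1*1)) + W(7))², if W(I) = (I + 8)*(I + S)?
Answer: 77841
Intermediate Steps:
W(I) = (8 + I)*(12 + I) (W(I) = (I + 8)*(I + 12) = (8 + I)*(12 + I))
((-6 - (1 - 1*1)) + W(7))² = ((-6 - (1 - 1*1)) + (96 + 7² + 20*7))² = ((-6 - (1 - 1)) + (96 + 49 + 140))² = ((-6 - 1*0) + 285)² = ((-6 + 0) + 285)² = (-6 + 285)² = 279² = 77841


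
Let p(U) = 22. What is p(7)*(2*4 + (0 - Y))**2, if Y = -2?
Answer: 2200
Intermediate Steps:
p(7)*(2*4 + (0 - Y))**2 = 22*(2*4 + (0 - 1*(-2)))**2 = 22*(8 + (0 + 2))**2 = 22*(8 + 2)**2 = 22*10**2 = 22*100 = 2200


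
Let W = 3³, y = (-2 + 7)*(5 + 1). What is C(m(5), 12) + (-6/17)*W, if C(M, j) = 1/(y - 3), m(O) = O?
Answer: -4357/459 ≈ -9.4924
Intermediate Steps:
y = 30 (y = 5*6 = 30)
C(M, j) = 1/27 (C(M, j) = 1/(30 - 3) = 1/27)
W = 27
C(m(5), 12) + (-6/17)*W = 1/27 - 6/17*27 = 1/27 - 162/17 = -4357/459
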